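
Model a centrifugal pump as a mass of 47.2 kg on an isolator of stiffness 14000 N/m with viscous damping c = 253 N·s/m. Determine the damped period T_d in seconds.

0.369 s

ω_n = √(k/m) = √(14000/47.2) = 17.22 rad/s.
Critical damping c_c = 2√(k·m) = 2√(14000 × 47.2) = 1626 N·s/m, so ζ = c/c_c = 253/1626 = 0.1556.
ω_d = ω_n√(1 − ζ²) = 17.22 × √(1 − 0.0242) = 17.01 rad/s.
T_d = 2π/ω_d = 0.3693 s.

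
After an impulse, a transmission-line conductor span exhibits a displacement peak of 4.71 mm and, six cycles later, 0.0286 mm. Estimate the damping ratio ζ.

Logarithmic decrement δ = (1/n)·ln(x₀/x_n) = (1/6)·ln(4.71/0.0286) = (1/6)·ln(164.7) = 0.8507.
ζ = δ/√(4π² + δ²) = 0.8507/√(39.48 + 0.724) = 0.8507/6.341 = 0.1342.

0.134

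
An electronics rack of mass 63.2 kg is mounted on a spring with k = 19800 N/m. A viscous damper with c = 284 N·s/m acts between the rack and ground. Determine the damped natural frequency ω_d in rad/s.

ω_n = √(k/m) = √(19800/63.2) = 17.70 rad/s.
Critical damping c_c = 2√(k·m) = 2√(19800 × 63.2) = 2237 N·s/m, so ζ = c/c_c = 284/2237 = 0.1269.
ω_d = ω_n√(1 − ζ²) = 17.70 × √(1 − 0.0161) = 17.56 rad/s.

17.6 rad/s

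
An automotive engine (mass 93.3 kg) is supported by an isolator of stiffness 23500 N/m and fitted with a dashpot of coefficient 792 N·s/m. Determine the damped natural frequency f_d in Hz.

ω_n = √(k/m) = √(23500/93.3) = 15.87 rad/s.
Critical damping c_c = 2√(k·m) = 2√(23500 × 93.3) = 2961 N·s/m, so ζ = c/c_c = 792/2961 = 0.2674.
ω_d = ω_n√(1 − ζ²) = 15.87 × √(1 − 0.0715) = 15.29 rad/s.
f_d = ω_d/(2π) = 2.434 Hz.

2.43 Hz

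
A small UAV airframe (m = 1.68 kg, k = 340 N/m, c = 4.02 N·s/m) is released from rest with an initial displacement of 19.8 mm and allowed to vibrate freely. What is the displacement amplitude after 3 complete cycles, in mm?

ζ = c/(2√(km)) = 4.02/(2√(340 × 1.68)) = 4.02/47.80 = 0.08410.
Logarithmic decrement δ = 2πζ/√(1 − ζ²) = 2π × 0.08410/√(1 − 0.00707) = 0.5303.
After n cycles, x_n/x₀ = e^(−nδ), so x_3 = 19.8 × e^(−3 × 0.5303) = 19.8 × 0.2037 = 4.034 mm.

4.03 mm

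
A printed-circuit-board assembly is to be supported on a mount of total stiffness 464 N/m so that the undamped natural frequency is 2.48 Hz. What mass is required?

1.91 kg

ω_n = 2πf_n = 2π × 2.48 = 15.58 rad/s.
m = k/ω_n² = 464/15.58² = 464/242.8 = 1.911 kg.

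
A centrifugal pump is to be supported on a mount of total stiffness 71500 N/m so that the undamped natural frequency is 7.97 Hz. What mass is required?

ω_n = 2πf_n = 2π × 7.97 = 50.08 rad/s.
m = k/ω_n² = 71500/50.08² = 71500/2508 = 28.51 kg.

28.5 kg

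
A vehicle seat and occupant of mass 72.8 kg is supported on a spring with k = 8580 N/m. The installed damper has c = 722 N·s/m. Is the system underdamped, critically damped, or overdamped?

c_c = 2√(k·m) = 1581 N·s/m; ζ = c/c_c = 722/1581 = 0.457.
Since ζ < 1 the system is underdamped.

underdamped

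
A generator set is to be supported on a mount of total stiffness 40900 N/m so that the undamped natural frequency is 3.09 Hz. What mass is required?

109 kg

ω_n = 2πf_n = 2π × 3.09 = 19.42 rad/s.
m = k/ω_n² = 40900/19.42² = 40900/376.9 = 108.5 kg.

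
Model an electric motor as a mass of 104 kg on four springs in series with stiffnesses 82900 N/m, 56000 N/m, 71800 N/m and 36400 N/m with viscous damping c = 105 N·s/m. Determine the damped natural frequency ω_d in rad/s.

Series springs: 1/k_eq = 1/82900 + 1/56000 + 1/71800 + 1/36400 = 7.132×10^-5, so k_eq = 14020 N/m.
ω_n = √(k_eq/m) = √(14020/104) = 11.61 rad/s.
Critical damping c_c = 2√(k_eq·m) = 2√(14020 × 104) = 2415 N·s/m, so ζ = c/c_c = 105/2415 = 0.04348.
ω_d = ω_n√(1 − ζ²) = 11.61 × √(1 − 0.00189) = 11.60 rad/s.

11.6 rad/s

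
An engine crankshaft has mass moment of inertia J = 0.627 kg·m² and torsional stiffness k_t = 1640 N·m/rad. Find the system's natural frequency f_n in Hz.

ω_n = √(k_t/J) = √(1640/0.627) = √2616 = 51.14 rad/s.
f_n = ω_n/(2π) = 51.14/6.283 = 8.140 Hz.

8.14 Hz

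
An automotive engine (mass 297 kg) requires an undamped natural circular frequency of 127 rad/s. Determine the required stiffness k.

4790000 N/m

k = m·ω_n² = 297 × 127.0² = 297 × 16130 = 4790000 N/m.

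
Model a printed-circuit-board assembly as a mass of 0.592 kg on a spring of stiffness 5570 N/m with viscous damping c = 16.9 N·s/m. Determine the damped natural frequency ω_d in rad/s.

ω_n = √(k/m) = √(5570/0.592) = 97.00 rad/s.
Critical damping c_c = 2√(k·m) = 2√(5570 × 0.592) = 114.8 N·s/m, so ζ = c/c_c = 16.9/114.8 = 0.1472.
ω_d = ω_n√(1 − ζ²) = 97.00 × √(1 − 0.0217) = 95.94 rad/s.

95.9 rad/s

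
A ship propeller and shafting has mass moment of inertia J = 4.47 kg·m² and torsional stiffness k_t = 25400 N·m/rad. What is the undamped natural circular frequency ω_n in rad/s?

75.4 rad/s

ω_n = √(k_t/J) = √(25400/4.47) = √5682 = 75.38 rad/s.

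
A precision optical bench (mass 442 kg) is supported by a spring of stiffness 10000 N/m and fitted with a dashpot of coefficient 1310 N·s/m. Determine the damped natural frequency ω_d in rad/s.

ω_n = √(k/m) = √(10000/442) = 4.757 rad/s.
Critical damping c_c = 2√(k·m) = 2√(10000 × 442) = 4205 N·s/m, so ζ = c/c_c = 1310/4205 = 0.3116.
ω_d = ω_n√(1 − ζ²) = 4.757 × √(1 − 0.0971) = 4.520 rad/s.

4.52 rad/s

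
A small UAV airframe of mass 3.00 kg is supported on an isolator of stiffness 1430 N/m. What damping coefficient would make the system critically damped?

c_c = 2√(k·m) = 2√(1430 × 3.00) = 2 × 65.50 = 131.0 N·s/m.

131 N·s/m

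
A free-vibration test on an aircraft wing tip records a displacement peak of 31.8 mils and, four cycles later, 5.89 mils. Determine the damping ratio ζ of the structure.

Logarithmic decrement δ = (1/n)·ln(x₀/x_n) = (1/4)·ln(31.8/5.89) = (1/4)·ln(5.399) = 0.4216.
ζ = δ/√(4π² + δ²) = 0.4216/√(39.48 + 0.178) = 0.4216/6.297 = 0.06694.

0.0669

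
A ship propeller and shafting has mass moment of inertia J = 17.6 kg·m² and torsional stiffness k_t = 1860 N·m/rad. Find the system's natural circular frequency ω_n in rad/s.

10.3 rad/s

ω_n = √(k_t/J) = √(1860/17.6) = √105.7 = 10.28 rad/s.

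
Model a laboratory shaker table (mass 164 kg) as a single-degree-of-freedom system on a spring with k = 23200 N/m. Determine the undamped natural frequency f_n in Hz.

1.89 Hz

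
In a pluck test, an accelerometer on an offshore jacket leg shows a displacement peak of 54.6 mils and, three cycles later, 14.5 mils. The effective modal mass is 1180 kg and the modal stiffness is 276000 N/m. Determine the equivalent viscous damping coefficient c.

2530 N·s/m

Logarithmic decrement δ = (1/n)·ln(x₀/x_n) = (1/3)·ln(54.6/14.5) = (1/3)·ln(3.766) = 0.4420.
ζ = δ/√(4π² + δ²) = 0.4420/√(39.48 + 0.195) = 0.4420/6.299 = 0.07017.
c = ζ · 2√(km) = 0.07017 × 2√(276000 × 1180) = 0.07017 × 36090 = 2533 N·s/m.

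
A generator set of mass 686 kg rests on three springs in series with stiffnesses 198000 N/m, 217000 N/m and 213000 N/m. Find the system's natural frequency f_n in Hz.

Series springs: 1/k_eq = 1/198000 + 1/217000 + 1/213000 = 1.435×10^-5, so k_eq = 69670 N/m.
ω_n = √(k_eq/m) = √(69670/686) = √101.6 = 10.08 rad/s.
f_n = ω_n/(2π) = 10.08/6.283 = 1.604 Hz.

1.60 Hz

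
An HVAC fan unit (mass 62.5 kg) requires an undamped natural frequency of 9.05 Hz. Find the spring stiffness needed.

202000 N/m

ω_n = 2πf_n = 2π × 9.05 = 56.86 rad/s.
k = m·ω_n² = 62.5 × 56.86² = 62.5 × 3233 = 202100 N/m.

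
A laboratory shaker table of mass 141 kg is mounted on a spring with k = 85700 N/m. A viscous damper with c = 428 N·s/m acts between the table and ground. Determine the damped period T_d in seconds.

0.255 s

ω_n = √(k/m) = √(85700/141) = 24.65 rad/s.
Critical damping c_c = 2√(k·m) = 2√(85700 × 141) = 6952 N·s/m, so ζ = c/c_c = 428/6952 = 0.06156.
ω_d = ω_n√(1 − ζ²) = 24.65 × √(1 − 0.00379) = 24.61 rad/s.
T_d = 2π/ω_d = 0.2553 s.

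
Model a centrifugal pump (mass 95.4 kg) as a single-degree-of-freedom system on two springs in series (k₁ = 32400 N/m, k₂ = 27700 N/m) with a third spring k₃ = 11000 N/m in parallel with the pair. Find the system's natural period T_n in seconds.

0.381 s

Series pair: k_s = k₁k₂/(k₁+k₂) = (32400)(27700)/(32400 + 27700) = 14930 N/m. In parallel with k₃: k_eq = 14930 + 11000 = 25930 N/m.
ω_n = √(k_eq/m) = √(25930/95.4) = √271.8 = 16.49 rad/s.
T_n = 2π/ω_n = 6.283/16.49 = 0.3811 s.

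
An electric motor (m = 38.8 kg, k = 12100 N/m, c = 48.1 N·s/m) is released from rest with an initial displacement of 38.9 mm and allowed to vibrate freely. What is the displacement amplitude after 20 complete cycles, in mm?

0.471 mm

ζ = c/(2√(km)) = 48.1/(2√(12100 × 38.8)) = 48.1/1370 = 0.03510.
Logarithmic decrement δ = 2πζ/√(1 − ζ²) = 2π × 0.03510/√(1 − 0.00123) = 0.2207.
After n cycles, x_n/x₀ = e^(−nδ), so x_20 = 38.9 × e^(−20 × 0.2207) = 38.9 × 0.01211 = 0.4712 mm.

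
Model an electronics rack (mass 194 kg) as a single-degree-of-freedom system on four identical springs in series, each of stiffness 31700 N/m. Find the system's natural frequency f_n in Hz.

1.02 Hz

Series springs: 1/k_eq = 4/31700, so k_eq = 31700/4 = 7925 N/m.
ω_n = √(k_eq/m) = √(7925/194) = √40.85 = 6.391 rad/s.
f_n = ω_n/(2π) = 6.391/6.283 = 1.017 Hz.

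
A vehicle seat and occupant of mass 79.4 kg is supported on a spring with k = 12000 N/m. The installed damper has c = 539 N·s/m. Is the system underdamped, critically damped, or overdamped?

c_c = 2√(k·m) = 1952 N·s/m; ζ = c/c_c = 539/1952 = 0.276.
Since ζ < 1 the system is underdamped.

underdamped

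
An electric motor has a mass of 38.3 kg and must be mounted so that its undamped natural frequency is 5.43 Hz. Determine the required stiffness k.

44600 N/m

ω_n = 2πf_n = 2π × 5.43 = 34.12 rad/s.
k = m·ω_n² = 38.3 × 34.12² = 38.3 × 1164 = 44580 N/m.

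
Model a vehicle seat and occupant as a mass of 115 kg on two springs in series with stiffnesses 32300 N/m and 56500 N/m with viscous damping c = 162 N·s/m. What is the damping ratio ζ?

0.0527

Series springs: 1/k_eq = 1/32300 + 1/56500 = 4.866×10^-5, so k_eq = 20550 N/m.
ω_n = √(k_eq/m) = √(20550/115) = 13.37 rad/s.
Critical damping c_c = 2√(k_eq·m) = 2√(20550 × 115) = 3075 N·s/m, so ζ = c/c_c = 162/3075 = 0.05269.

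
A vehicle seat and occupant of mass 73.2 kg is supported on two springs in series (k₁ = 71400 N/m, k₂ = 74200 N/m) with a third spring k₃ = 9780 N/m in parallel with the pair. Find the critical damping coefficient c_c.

Series pair: k_s = k₁k₂/(k₁+k₂) = (71400)(74200)/(71400 + 74200) = 36390 N/m. In parallel with k₃: k_eq = 36390 + 9780 = 46170 N/m.
c_c = 2√(k_eq·m) = 2√(46170 × 73.2) = 2 × 1838 = 3677 N·s/m.

3680 N·s/m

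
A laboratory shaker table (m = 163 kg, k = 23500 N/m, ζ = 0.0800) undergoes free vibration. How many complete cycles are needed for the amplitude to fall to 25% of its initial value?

3 cycles

Logarithmic decrement δ = 2πζ/√(1 − ζ²) = 2π × 0.08000/√(1 − 0.00640) = 0.5043.
x_n/x₀ = e^(−nδ) ≤ 0.25; take ln: n ≥ ln(1/0.25)/δ = 1.386/0.5043 = 2.749.
So 3 complete cycles are required.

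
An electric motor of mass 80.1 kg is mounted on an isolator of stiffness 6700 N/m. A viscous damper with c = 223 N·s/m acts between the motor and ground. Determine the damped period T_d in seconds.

0.695 s

ω_n = √(k/m) = √(6700/80.1) = 9.146 rad/s.
Critical damping c_c = 2√(k·m) = 2√(6700 × 80.1) = 1465 N·s/m, so ζ = c/c_c = 223/1465 = 0.1522.
ω_d = ω_n√(1 − ζ²) = 9.146 × √(1 − 0.0232) = 9.039 rad/s.
T_d = 2π/ω_d = 0.6951 s.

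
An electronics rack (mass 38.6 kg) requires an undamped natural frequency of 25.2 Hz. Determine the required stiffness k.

968000 N/m

ω_n = 2πf_n = 2π × 25.2 = 158.3 rad/s.
k = m·ω_n² = 38.6 × 158.3² = 38.6 × 25070 = 967700 N/m.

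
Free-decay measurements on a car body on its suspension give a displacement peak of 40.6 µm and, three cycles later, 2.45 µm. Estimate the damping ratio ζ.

Logarithmic decrement δ = (1/n)·ln(x₀/x_n) = (1/3)·ln(40.6/2.45) = (1/3)·ln(16.57) = 0.9359.
ζ = δ/√(4π² + δ²) = 0.9359/√(39.48 + 0.876) = 0.9359/6.353 = 0.1473.

0.147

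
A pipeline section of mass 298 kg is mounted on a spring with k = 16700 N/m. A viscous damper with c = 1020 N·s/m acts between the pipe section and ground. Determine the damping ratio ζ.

0.229

ω_n = √(k/m) = √(16700/298) = 7.486 rad/s.
Critical damping c_c = 2√(k·m) = 2√(16700 × 298) = 4462 N·s/m, so ζ = c/c_c = 1020/4462 = 0.2286.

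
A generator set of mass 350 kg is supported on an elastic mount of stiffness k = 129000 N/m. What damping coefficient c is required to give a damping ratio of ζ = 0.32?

4300 N·s/m

c_c = 2√(k·m) = 2√(129000 × 350) = 13440 N·s/m.
c = ζ·c_c = 0.32 × 13440 = 4300 N·s/m.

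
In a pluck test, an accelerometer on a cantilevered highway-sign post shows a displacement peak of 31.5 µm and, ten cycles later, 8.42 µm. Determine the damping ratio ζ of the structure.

Logarithmic decrement δ = (1/n)·ln(x₀/x_n) = (1/10)·ln(31.5/8.42) = (1/10)·ln(3.741) = 0.1319.
ζ = δ/√(4π² + δ²) = 0.1319/√(39.48 + 0.0174) = 0.1319/6.285 = 0.02099.

0.0210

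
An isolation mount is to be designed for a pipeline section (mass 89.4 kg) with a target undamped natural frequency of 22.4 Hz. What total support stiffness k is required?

1770000 N/m

ω_n = 2πf_n = 2π × 22.4 = 140.7 rad/s.
k = m·ω_n² = 89.4 × 140.7² = 89.4 × 19810 = 1771000 N/m.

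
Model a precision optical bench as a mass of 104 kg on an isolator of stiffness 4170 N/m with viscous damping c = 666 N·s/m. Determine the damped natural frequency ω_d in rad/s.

5.46 rad/s

ω_n = √(k/m) = √(4170/104) = 6.332 rad/s.
Critical damping c_c = 2√(k·m) = 2√(4170 × 104) = 1317 N·s/m, so ζ = c/c_c = 666/1317 = 0.5057.
ω_d = ω_n√(1 − ζ²) = 6.332 × √(1 − 0.256) = 5.463 rad/s.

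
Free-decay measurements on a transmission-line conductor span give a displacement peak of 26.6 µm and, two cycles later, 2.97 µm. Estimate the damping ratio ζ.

Logarithmic decrement δ = (1/n)·ln(x₀/x_n) = (1/2)·ln(26.6/2.97) = (1/2)·ln(8.956) = 1.096.
ζ = δ/√(4π² + δ²) = 1.096/√(39.48 + 1.20) = 1.096/6.378 = 0.1719.

0.172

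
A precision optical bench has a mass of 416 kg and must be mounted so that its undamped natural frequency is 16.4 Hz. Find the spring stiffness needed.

ω_n = 2πf_n = 2π × 16.4 = 103.0 rad/s.
k = m·ω_n² = 416 × 103.0² = 416 × 10620 = 4417000 N/m.

4420000 N/m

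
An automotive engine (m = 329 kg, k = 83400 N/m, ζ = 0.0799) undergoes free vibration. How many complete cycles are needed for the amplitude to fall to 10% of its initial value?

5 cycles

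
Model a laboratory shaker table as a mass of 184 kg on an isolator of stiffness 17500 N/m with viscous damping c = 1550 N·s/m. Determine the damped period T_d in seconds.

0.714 s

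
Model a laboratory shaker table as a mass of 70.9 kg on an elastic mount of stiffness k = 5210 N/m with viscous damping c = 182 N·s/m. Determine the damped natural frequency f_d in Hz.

1.35 Hz

ω_n = √(k/m) = √(5210/70.9) = 8.572 rad/s.
Critical damping c_c = 2√(k·m) = 2√(5210 × 70.9) = 1216 N·s/m, so ζ = c/c_c = 182/1216 = 0.1497.
ω_d = ω_n√(1 − ζ²) = 8.572 × √(1 − 0.0224) = 8.476 rad/s.
f_d = ω_d/(2π) = 1.349 Hz.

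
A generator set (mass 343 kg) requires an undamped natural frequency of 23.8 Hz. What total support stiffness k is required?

7670000 N/m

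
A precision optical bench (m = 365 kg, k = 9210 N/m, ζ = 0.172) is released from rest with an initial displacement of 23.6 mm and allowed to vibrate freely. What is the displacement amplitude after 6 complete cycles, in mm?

0.0327 mm

Logarithmic decrement δ = 2πζ/√(1 − ζ²) = 2π × 0.1720/√(1 − 0.0296) = 1.097.
After n cycles, x_n/x₀ = e^(−nδ), so x_6 = 23.6 × e^(−6 × 1.097) = 23.6 × 0.001385 = 0.03268 mm.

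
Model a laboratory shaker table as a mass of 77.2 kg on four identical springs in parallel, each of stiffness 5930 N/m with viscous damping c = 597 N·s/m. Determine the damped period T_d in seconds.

0.368 s

Parallel springs add: k_eq = 4 × 5930 = 23720 N/m.
ω_n = √(k_eq/m) = √(23720/77.2) = 17.53 rad/s.
Critical damping c_c = 2√(k_eq·m) = 2√(23720 × 77.2) = 2706 N·s/m, so ζ = c/c_c = 597/2706 = 0.2206.
ω_d = ω_n√(1 − ζ²) = 17.53 × √(1 − 0.0487) = 17.10 rad/s.
T_d = 2π/ω_d = 0.3675 s.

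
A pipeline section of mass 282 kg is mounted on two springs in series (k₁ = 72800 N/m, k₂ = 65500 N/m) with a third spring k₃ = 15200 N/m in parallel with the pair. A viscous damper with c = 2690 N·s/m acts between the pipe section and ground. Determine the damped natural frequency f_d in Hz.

Series pair: k_s = k₁k₂/(k₁+k₂) = (72800)(65500)/(72800 + 65500) = 34480 N/m. In parallel with k₃: k_eq = 34480 + 15200 = 49680 N/m.
ω_n = √(k_eq/m) = √(49680/282) = 13.27 rad/s.
Critical damping c_c = 2√(k_eq·m) = 2√(49680 × 282) = 7486 N·s/m, so ζ = c/c_c = 2690/7486 = 0.3593.
ω_d = ω_n√(1 − ζ²) = 13.27 × √(1 − 0.129) = 12.39 rad/s.
f_d = ω_d/(2π) = 1.971 Hz.

1.97 Hz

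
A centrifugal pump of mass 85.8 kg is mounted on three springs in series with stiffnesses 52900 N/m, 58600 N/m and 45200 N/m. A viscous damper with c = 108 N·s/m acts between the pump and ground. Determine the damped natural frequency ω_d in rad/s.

14.2 rad/s

Series springs: 1/k_eq = 1/52900 + 1/58600 + 1/45200 = 5.809×10^-5, so k_eq = 17210 N/m.
ω_n = √(k_eq/m) = √(17210/85.8) = 14.16 rad/s.
Critical damping c_c = 2√(k_eq·m) = 2√(17210 × 85.8) = 2431 N·s/m, so ζ = c/c_c = 108/2431 = 0.04443.
ω_d = ω_n√(1 − ζ²) = 14.16 × √(1 − 0.00197) = 14.15 rad/s.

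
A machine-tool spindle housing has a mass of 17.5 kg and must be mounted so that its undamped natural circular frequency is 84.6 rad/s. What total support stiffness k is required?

125000 N/m

k = m·ω_n² = 17.5 × 84.60² = 17.5 × 7157 = 125300 N/m.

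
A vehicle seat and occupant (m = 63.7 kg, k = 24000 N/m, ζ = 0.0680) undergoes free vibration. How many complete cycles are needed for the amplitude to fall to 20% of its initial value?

4 cycles

Logarithmic decrement δ = 2πζ/√(1 − ζ²) = 2π × 0.06800/√(1 − 0.00462) = 0.4282.
x_n/x₀ = e^(−nδ) ≤ 0.2; take ln: n ≥ ln(1/0.2)/δ = 1.609/0.4282 = 3.758.
So 4 complete cycles are required.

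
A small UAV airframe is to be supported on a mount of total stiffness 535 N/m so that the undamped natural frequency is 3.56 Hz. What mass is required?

1.07 kg

ω_n = 2πf_n = 2π × 3.56 = 22.37 rad/s.
m = k/ω_n² = 535/22.37² = 535/500.3 = 1.069 kg.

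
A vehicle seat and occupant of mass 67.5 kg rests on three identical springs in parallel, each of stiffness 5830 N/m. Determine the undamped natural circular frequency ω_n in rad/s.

16.1 rad/s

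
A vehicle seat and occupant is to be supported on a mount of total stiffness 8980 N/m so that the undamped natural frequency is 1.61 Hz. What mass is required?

ω_n = 2πf_n = 2π × 1.61 = 10.12 rad/s.
m = k/ω_n² = 8980/10.12² = 8980/102.3 = 87.75 kg.

87.8 kg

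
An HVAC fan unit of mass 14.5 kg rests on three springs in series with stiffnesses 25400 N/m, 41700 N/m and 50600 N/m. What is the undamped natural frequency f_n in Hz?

4.58 Hz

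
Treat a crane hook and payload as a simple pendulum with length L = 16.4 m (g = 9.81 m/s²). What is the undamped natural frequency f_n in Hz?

0.123 Hz

For a simple pendulum ω_n = √(g/L) = √(9.81/16.4) = √0.5982 = 0.7734 rad/s.
f_n = ω_n/(2π) = 0.7734/6.283 = 0.1231 Hz.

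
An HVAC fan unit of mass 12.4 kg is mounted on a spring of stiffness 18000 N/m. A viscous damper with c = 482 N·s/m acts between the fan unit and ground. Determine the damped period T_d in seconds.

ω_n = √(k/m) = √(18000/12.4) = 38.10 rad/s.
Critical damping c_c = 2√(k·m) = 2√(18000 × 12.4) = 944.9 N·s/m, so ζ = c/c_c = 482/944.9 = 0.5101.
ω_d = ω_n√(1 − ζ²) = 38.10 × √(1 − 0.260) = 32.77 rad/s.
T_d = 2π/ω_d = 0.1917 s.

0.192 s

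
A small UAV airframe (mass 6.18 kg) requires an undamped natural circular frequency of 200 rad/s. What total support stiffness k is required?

k = m·ω_n² = 6.18 × 200.0² = 6.18 × 40000 = 247200 N/m.

247000 N/m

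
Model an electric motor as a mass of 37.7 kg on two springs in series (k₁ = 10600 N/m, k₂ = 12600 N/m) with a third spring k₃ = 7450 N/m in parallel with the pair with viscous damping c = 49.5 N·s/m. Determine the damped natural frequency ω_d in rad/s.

Series pair: k_s = k₁k₂/(k₁+k₂) = (10600)(12600)/(10600 + 12600) = 5757 N/m. In parallel with k₃: k_eq = 5757 + 7450 = 13210 N/m.
ω_n = √(k_eq/m) = √(13210/37.7) = 18.72 rad/s.
Critical damping c_c = 2√(k_eq·m) = 2√(13210 × 37.7) = 1411 N·s/m, so ζ = c/c_c = 49.5/1411 = 0.03508.
ω_d = ω_n√(1 − ζ²) = 18.72 × √(1 − 0.00123) = 18.71 rad/s.

18.7 rad/s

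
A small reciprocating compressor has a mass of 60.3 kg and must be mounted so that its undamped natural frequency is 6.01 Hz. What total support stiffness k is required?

ω_n = 2πf_n = 2π × 6.01 = 37.76 rad/s.
k = m·ω_n² = 60.3 × 37.76² = 60.3 × 1426 = 85990 N/m.

86000 N/m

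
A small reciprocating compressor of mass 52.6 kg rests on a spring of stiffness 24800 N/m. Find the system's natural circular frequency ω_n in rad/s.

ω_n = √(k/m) = √(24800/52.6) = √471.5 = 21.71 rad/s.

21.7 rad/s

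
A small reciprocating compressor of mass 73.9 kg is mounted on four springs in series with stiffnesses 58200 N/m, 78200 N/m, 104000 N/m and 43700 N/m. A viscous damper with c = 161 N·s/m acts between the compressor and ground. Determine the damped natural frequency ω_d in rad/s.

14.7 rad/s

Series springs: 1/k_eq = 1/58200 + 1/78200 + 1/104000 + 1/43700 = 6.247×10^-5, so k_eq = 16010 N/m.
ω_n = √(k_eq/m) = √(16010/73.9) = 14.72 rad/s.
Critical damping c_c = 2√(k_eq·m) = 2√(16010 × 73.9) = 2175 N·s/m, so ζ = c/c_c = 161/2175 = 0.07401.
ω_d = ω_n√(1 − ζ²) = 14.72 × √(1 − 0.00548) = 14.68 rad/s.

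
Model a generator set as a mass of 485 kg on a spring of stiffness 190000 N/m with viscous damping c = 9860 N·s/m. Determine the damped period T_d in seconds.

0.370 s

ω_n = √(k/m) = √(190000/485) = 19.79 rad/s.
Critical damping c_c = 2√(k·m) = 2√(190000 × 485) = 19200 N·s/m, so ζ = c/c_c = 9860/19200 = 0.5136.
ω_d = ω_n√(1 − ζ²) = 19.79 × √(1 − 0.264) = 16.98 rad/s.
T_d = 2π/ω_d = 0.3700 s.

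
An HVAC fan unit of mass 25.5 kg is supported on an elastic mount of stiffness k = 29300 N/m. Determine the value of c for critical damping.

1730 N·s/m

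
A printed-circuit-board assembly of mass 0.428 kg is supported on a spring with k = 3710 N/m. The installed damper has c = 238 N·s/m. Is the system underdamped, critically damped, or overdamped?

c_c = 2√(k·m) = 79.70 N·s/m; ζ = c/c_c = 238/79.70 = 2.99.
Since ζ > 1 the system is overdamped.

overdamped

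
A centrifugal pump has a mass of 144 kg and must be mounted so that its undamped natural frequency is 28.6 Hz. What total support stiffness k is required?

ω_n = 2πf_n = 2π × 28.6 = 179.7 rad/s.
k = m·ω_n² = 144 × 179.7² = 144 × 32290 = 4650000 N/m.

4650000 N/m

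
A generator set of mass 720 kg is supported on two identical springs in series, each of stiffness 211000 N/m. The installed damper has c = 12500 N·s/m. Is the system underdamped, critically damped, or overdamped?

Series springs: 1/k_eq = 2/211000, so k_eq = 211000/2 = 105500 N/m.
c_c = 2√(k_eq·m) = 17430 N·s/m; ζ = c/c_c = 12500/17430 = 0.717.
Since ζ < 1 the system is underdamped.

underdamped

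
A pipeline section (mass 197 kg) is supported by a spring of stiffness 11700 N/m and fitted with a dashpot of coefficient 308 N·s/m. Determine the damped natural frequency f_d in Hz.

ω_n = √(k/m) = √(11700/197) = 7.707 rad/s.
Critical damping c_c = 2√(k·m) = 2√(11700 × 197) = 3036 N·s/m, so ζ = c/c_c = 308/3036 = 0.1014.
ω_d = ω_n√(1 − ζ²) = 7.707 × √(1 − 0.0103) = 7.667 rad/s.
f_d = ω_d/(2π) = 1.220 Hz.

1.22 Hz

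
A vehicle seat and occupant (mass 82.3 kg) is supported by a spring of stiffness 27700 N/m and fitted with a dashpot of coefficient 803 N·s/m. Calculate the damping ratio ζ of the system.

0.266

ω_n = √(k/m) = √(27700/82.3) = 18.35 rad/s.
Critical damping c_c = 2√(k·m) = 2√(27700 × 82.3) = 3020 N·s/m, so ζ = c/c_c = 803/3020 = 0.2659.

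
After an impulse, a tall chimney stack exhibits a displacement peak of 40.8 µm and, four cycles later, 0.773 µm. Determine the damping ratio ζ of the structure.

Logarithmic decrement δ = (1/n)·ln(x₀/x_n) = (1/4)·ln(40.8/0.773) = (1/4)·ln(52.78) = 0.9915.
ζ = δ/√(4π² + δ²) = 0.9915/√(39.48 + 0.983) = 0.9915/6.361 = 0.1559.

0.156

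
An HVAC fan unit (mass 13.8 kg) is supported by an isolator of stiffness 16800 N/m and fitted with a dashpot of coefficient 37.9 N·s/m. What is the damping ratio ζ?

ω_n = √(k/m) = √(16800/13.8) = 34.89 rad/s.
Critical damping c_c = 2√(k·m) = 2√(16800 × 13.8) = 963.0 N·s/m, so ζ = c/c_c = 37.9/963.0 = 0.03936.

0.0394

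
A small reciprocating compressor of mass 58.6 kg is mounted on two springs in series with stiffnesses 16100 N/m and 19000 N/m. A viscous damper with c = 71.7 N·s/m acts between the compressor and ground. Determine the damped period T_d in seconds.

Series springs: 1/k_eq = 1/16100 + 1/19000 = 0.0001147, so k_eq = 8715 N/m.
ω_n = √(k_eq/m) = √(8715/58.6) = 12.20 rad/s.
Critical damping c_c = 2√(k_eq·m) = 2√(8715 × 58.6) = 1429 N·s/m, so ζ = c/c_c = 71.7/1429 = 0.05017.
ω_d = ω_n√(1 − ζ²) = 12.20 × √(1 − 0.00252) = 12.18 rad/s.
T_d = 2π/ω_d = 0.5159 s.

0.516 s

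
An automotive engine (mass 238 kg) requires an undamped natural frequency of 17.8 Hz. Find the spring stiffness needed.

ω_n = 2πf_n = 2π × 17.8 = 111.8 rad/s.
k = m·ω_n² = 238 × 111.8² = 238 × 12510 = 2977000 N/m.

2980000 N/m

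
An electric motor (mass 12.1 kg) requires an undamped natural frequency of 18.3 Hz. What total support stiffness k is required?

ω_n = 2πf_n = 2π × 18.3 = 115.0 rad/s.
k = m·ω_n² = 12.1 × 115.0² = 12.1 × 13220 = 160000 N/m.

160000 N/m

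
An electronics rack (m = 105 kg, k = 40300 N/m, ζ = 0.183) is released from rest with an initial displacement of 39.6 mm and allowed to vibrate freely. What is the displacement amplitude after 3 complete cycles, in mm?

1.19 mm

Logarithmic decrement δ = 2πζ/√(1 − ζ²) = 2π × 0.1830/√(1 − 0.0335) = 1.170.
After n cycles, x_n/x₀ = e^(−nδ), so x_3 = 39.6 × e^(−3 × 1.170) = 39.6 × 0.02994 = 1.185 mm.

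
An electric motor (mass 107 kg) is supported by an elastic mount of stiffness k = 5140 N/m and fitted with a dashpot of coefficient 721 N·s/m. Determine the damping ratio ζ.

0.486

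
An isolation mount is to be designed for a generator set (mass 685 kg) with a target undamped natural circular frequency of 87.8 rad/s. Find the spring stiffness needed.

k = m·ω_n² = 685 × 87.80² = 685 × 7709 = 5281000 N/m.

5280000 N/m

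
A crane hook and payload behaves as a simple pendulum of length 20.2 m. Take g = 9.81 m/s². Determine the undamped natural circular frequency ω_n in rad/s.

For a simple pendulum ω_n = √(g/L) = √(9.81/20.2) = √0.4856 = 0.6969 rad/s.

0.697 rad/s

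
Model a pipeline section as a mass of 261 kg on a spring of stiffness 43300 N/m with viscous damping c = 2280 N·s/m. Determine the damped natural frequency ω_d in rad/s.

12.1 rad/s

ω_n = √(k/m) = √(43300/261) = 12.88 rad/s.
Critical damping c_c = 2√(k·m) = 2√(43300 × 261) = 6723 N·s/m, so ζ = c/c_c = 2280/6723 = 0.3391.
ω_d = ω_n√(1 − ζ²) = 12.88 × √(1 − 0.115) = 12.12 rad/s.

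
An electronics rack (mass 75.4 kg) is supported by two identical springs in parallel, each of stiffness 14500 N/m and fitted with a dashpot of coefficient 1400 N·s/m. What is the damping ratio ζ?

0.473

Parallel springs add: k_eq = 2 × 14500 = 29000 N/m.
ω_n = √(k_eq/m) = √(29000/75.4) = 19.61 rad/s.
Critical damping c_c = 2√(k_eq·m) = 2√(29000 × 75.4) = 2957 N·s/m, so ζ = c/c_c = 1400/2957 = 0.4734.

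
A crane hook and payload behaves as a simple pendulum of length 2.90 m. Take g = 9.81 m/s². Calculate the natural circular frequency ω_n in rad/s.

For a simple pendulum ω_n = √(g/L) = √(9.81/2.90) = √3.383 = 1.839 rad/s.

1.84 rad/s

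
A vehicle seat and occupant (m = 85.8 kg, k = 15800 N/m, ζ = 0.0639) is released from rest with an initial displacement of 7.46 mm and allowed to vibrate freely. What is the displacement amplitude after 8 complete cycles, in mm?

Logarithmic decrement δ = 2πζ/√(1 − ζ²) = 2π × 0.06390/√(1 − 0.00408) = 0.4023.
After n cycles, x_n/x₀ = e^(−nδ), so x_8 = 7.46 × e^(−8 × 0.4023) = 7.46 × 0.04001 = 0.2985 mm.

0.298 mm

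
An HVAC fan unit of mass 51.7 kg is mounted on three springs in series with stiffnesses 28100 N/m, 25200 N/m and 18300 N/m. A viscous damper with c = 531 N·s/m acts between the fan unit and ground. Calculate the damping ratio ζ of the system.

0.421

Series springs: 1/k_eq = 1/28100 + 1/25200 + 1/18300 = 0.0001299, so k_eq = 7697 N/m.
ω_n = √(k_eq/m) = √(7697/51.7) = 12.20 rad/s.
Critical damping c_c = 2√(k_eq·m) = 2√(7697 × 51.7) = 1262 N·s/m, so ζ = c/c_c = 531/1262 = 0.4209.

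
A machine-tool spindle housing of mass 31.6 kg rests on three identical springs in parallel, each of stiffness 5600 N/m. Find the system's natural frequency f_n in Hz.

3.67 Hz

Parallel springs add: k_eq = 3 × 5600 = 16800 N/m.
ω_n = √(k_eq/m) = √(16800/31.6) = √531.6 = 23.06 rad/s.
f_n = ω_n/(2π) = 23.06/6.283 = 3.670 Hz.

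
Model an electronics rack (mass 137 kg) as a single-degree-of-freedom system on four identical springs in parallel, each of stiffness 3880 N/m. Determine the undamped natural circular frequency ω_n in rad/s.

10.6 rad/s

Parallel springs add: k_eq = 4 × 3880 = 15520 N/m.
ω_n = √(k_eq/m) = √(15520/137) = √113.3 = 10.64 rad/s.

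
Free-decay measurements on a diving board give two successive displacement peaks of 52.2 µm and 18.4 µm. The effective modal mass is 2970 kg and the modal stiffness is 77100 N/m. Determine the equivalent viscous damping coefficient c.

Logarithmic decrement δ = (1/n)·ln(x₀/x_n) = (1/1)·ln(52.2/18.4) = (1/1)·ln(2.837) = 1.043.
ζ = δ/√(4π² + δ²) = 1.043/√(39.48 + 1.09) = 1.043/6.369 = 0.1637.
c = ζ · 2√(km) = 0.1637 × 2√(77100 × 2970) = 0.1637 × 30260 = 4955 N·s/m.

4950 N·s/m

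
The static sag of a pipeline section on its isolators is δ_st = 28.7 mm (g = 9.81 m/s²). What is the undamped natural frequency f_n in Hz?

2.94 Hz

ω_n = √(g/δ_st) = √(9.81/0.0287) = √341.8 = 18.49 rad/s.
f_n = ω_n/(2π) = 18.49/6.283 = 2.942 Hz.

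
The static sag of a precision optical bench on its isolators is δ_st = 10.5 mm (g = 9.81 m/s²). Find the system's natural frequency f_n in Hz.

4.86 Hz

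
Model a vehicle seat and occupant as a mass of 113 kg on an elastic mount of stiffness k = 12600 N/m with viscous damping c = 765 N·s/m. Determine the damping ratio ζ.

ω_n = √(k/m) = √(12600/113) = 10.56 rad/s.
Critical damping c_c = 2√(k·m) = 2√(12600 × 113) = 2386 N·s/m, so ζ = c/c_c = 765/2386 = 0.3206.

0.321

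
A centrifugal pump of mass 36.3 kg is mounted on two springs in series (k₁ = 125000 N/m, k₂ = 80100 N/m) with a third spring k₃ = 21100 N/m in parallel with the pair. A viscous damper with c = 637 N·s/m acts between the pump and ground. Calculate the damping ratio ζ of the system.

0.200

Series pair: k_s = k₁k₂/(k₁+k₂) = (125000)(80100)/(125000 + 80100) = 48820 N/m. In parallel with k₃: k_eq = 48820 + 21100 = 69920 N/m.
ω_n = √(k_eq/m) = √(69920/36.3) = 43.89 rad/s.
Critical damping c_c = 2√(k_eq·m) = 2√(69920 × 36.3) = 3186 N·s/m, so ζ = c/c_c = 637/3186 = 0.1999.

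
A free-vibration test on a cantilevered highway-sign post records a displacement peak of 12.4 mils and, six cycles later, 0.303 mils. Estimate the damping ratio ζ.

Logarithmic decrement δ = (1/n)·ln(x₀/x_n) = (1/6)·ln(12.4/0.303) = (1/6)·ln(40.92) = 0.6186.
ζ = δ/√(4π² + δ²) = 0.6186/√(39.48 + 0.383) = 0.6186/6.314 = 0.09798.

0.0980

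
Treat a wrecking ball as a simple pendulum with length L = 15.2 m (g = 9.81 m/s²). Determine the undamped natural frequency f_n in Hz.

0.128 Hz

For a simple pendulum ω_n = √(g/L) = √(9.81/15.2) = √0.6454 = 0.8034 rad/s.
f_n = ω_n/(2π) = 0.8034/6.283 = 0.1279 Hz.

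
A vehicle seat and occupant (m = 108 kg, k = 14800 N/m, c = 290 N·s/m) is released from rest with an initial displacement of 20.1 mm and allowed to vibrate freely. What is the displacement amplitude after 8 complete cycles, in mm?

0.0607 mm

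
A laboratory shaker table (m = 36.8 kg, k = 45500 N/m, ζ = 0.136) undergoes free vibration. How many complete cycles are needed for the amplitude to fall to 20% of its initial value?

Logarithmic decrement δ = 2πζ/√(1 − ζ²) = 2π × 0.1360/√(1 − 0.0185) = 0.8625.
x_n/x₀ = e^(−nδ) ≤ 0.2; take ln: n ≥ ln(1/0.2)/δ = 1.609/0.8625 = 1.866.
So 2 complete cycles are required.

2 cycles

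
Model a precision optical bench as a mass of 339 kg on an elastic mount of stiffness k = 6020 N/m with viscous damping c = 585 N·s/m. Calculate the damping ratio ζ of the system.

0.205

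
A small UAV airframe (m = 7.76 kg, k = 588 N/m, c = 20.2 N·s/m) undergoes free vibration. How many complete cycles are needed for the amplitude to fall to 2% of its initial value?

ζ = c/(2√(km)) = 20.2/(2√(588 × 7.76)) = 20.2/135.1 = 0.1495.
Logarithmic decrement δ = 2πζ/√(1 − ζ²) = 2π × 0.1495/√(1 − 0.0224) = 0.9501.
x_n/x₀ = e^(−nδ) ≤ 0.02; take ln: n ≥ ln(1/0.02)/δ = 3.912/0.9501 = 4.117.
So 5 complete cycles are required.

5 cycles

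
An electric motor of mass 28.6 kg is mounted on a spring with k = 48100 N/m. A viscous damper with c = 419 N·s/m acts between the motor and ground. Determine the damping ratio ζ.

0.179

ω_n = √(k/m) = √(48100/28.6) = 41.01 rad/s.
Critical damping c_c = 2√(k·m) = 2√(48100 × 28.6) = 2346 N·s/m, so ζ = c/c_c = 419/2346 = 0.1786.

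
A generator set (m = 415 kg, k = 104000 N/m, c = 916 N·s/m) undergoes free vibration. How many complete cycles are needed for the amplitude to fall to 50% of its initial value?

2 cycles

ζ = c/(2√(km)) = 916/(2√(104000 × 415)) = 916/13140 = 0.06971.
Logarithmic decrement δ = 2πζ/√(1 − ζ²) = 2π × 0.06971/√(1 − 0.00486) = 0.4391.
x_n/x₀ = e^(−nδ) ≤ 0.5; take ln: n ≥ ln(1/0.5)/δ = 0.6931/0.4391 = 1.579.
So 2 complete cycles are required.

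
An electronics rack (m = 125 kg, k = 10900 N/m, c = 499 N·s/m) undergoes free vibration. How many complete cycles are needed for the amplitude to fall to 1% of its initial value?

4 cycles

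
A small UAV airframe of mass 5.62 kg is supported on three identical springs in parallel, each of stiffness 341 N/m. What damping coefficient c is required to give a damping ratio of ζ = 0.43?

Parallel springs add: k_eq = 3 × 341 = 1023 N/m.
c_c = 2√(k_eq·m) = 2√(1023 × 5.62) = 151.6 N·s/m.
c = ζ·c_c = 0.43 × 151.6 = 65.21 N·s/m.

65.2 N·s/m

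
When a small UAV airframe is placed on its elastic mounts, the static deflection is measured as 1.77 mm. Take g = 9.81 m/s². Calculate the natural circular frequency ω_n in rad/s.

74.4 rad/s

ω_n = √(g/δ_st) = √(9.81/0.00177) = √5542 = 74.45 rad/s.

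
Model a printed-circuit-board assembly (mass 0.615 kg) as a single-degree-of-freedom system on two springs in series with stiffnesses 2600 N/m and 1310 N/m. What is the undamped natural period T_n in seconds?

0.167 s

Series springs: 1/k_eq = 1/2600 + 1/1310 = 0.001148, so k_eq = 871.1 N/m.
ω_n = √(k_eq/m) = √(871.1/0.615) = √1416 = 37.64 rad/s.
T_n = 2π/ω_n = 6.283/37.64 = 0.1669 s.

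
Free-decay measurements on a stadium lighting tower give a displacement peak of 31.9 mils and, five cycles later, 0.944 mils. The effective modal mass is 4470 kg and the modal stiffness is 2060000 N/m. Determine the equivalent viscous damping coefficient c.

21400 N·s/m

Logarithmic decrement δ = (1/n)·ln(x₀/x_n) = (1/5)·ln(31.9/0.944) = (1/5)·ln(33.79) = 0.7040.
ζ = δ/√(4π² + δ²) = 0.7040/√(39.48 + 0.496) = 0.7040/6.323 = 0.1114.
c = ζ · 2√(km) = 0.1114 × 2√(2060000 × 4470) = 0.1114 × 191900 = 21370 N·s/m.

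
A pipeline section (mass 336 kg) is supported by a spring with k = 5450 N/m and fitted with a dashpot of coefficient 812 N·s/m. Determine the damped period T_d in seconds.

1.64 s

ω_n = √(k/m) = √(5450/336) = 4.027 rad/s.
Critical damping c_c = 2√(k·m) = 2√(5450 × 336) = 2706 N·s/m, so ζ = c/c_c = 812/2706 = 0.3000.
ω_d = ω_n√(1 − ζ²) = 4.027 × √(1 − 0.0900) = 3.842 rad/s.
T_d = 2π/ω_d = 1.635 s.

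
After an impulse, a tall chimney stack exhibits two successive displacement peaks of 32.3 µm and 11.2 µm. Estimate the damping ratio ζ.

Logarithmic decrement δ = (1/n)·ln(x₀/x_n) = (1/1)·ln(32.3/11.2) = (1/1)·ln(2.884) = 1.059.
ζ = δ/√(4π² + δ²) = 1.059/√(39.48 + 1.12) = 1.059/6.372 = 0.1662.

0.166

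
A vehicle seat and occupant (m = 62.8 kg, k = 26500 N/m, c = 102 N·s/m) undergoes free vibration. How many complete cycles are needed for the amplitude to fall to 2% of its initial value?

16 cycles

ζ = c/(2√(km)) = 102/(2√(26500 × 62.8)) = 102/2580 = 0.03953.
Logarithmic decrement δ = 2πζ/√(1 − ζ²) = 2π × 0.03953/√(1 − 0.00156) = 0.2486.
x_n/x₀ = e^(−nδ) ≤ 0.02; take ln: n ≥ ln(1/0.02)/δ = 3.912/0.2486 = 15.74.
So 16 complete cycles are required.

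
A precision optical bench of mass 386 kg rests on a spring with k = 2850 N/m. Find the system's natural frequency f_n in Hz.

ω_n = √(k/m) = √(2850/386) = √7.383 = 2.717 rad/s.
f_n = ω_n/(2π) = 2.717/6.283 = 0.4325 Hz.

0.432 Hz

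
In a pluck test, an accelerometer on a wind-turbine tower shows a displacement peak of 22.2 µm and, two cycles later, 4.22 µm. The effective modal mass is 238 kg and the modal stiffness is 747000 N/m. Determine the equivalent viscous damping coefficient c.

3490 N·s/m

Logarithmic decrement δ = (1/n)·ln(x₀/x_n) = (1/2)·ln(22.2/4.22) = (1/2)·ln(5.261) = 0.8301.
ζ = δ/√(4π² + δ²) = 0.8301/√(39.48 + 0.689) = 0.8301/6.338 = 0.1310.
c = ζ · 2√(km) = 0.1310 × 2√(747000 × 238) = 0.1310 × 26670 = 3493 N·s/m.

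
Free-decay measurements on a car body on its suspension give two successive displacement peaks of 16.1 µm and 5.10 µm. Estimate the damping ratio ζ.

0.180

Logarithmic decrement δ = (1/n)·ln(x₀/x_n) = (1/1)·ln(16.1/5.10) = (1/1)·ln(3.157) = 1.150.
ζ = δ/√(4π² + δ²) = 1.150/√(39.48 + 1.32) = 1.150/6.387 = 0.1800.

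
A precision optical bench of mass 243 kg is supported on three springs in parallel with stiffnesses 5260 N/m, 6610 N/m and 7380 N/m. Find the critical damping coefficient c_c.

Parallel springs add: k_eq = 5260 + 6610 + 7380 = 19250 N/m.
c_c = 2√(k_eq·m) = 2√(19250 × 243) = 2 × 2163 = 4326 N·s/m.

4330 N·s/m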